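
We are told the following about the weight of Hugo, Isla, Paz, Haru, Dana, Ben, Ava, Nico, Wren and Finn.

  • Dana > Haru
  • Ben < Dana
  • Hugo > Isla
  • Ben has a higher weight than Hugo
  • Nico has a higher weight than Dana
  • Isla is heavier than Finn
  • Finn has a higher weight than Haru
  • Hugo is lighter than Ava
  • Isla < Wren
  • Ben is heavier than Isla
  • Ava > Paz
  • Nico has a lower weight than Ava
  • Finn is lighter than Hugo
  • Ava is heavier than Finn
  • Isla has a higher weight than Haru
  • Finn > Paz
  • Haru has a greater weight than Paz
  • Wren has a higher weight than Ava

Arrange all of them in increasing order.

Each adjacent pair is fixed by a given relation: Paz < Haru; Haru < Finn; Finn < Isla; Isla < Hugo; Hugo < Ben; Ben < Dana; Dana < Nico; Nico < Ava; Ava < Wren. Chaining them end to end gives the full order.

Paz < Haru < Finn < Isla < Hugo < Ben < Dana < Nico < Ava < Wren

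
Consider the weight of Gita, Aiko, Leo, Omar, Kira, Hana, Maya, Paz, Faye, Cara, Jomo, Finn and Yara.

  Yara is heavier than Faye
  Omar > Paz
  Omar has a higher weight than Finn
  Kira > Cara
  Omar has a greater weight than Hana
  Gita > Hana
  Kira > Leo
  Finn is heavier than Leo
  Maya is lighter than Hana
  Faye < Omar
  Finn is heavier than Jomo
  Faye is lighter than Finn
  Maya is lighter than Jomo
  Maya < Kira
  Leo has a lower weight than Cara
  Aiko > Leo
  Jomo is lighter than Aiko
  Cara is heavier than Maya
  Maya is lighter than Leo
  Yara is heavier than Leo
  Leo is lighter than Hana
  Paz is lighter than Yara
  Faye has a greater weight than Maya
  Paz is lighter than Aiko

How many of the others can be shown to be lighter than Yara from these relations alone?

4

Directly below Yara: Faye, Leo, Paz.
One step further: Maya (4 so far).
Nothing else is reachable below Yara; 4 in all.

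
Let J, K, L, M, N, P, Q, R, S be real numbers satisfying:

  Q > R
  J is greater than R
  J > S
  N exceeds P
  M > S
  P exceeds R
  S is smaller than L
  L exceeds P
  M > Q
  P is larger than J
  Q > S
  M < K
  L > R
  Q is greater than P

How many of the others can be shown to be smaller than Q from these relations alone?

4

The elements the relations force below Q are S, R, J, P — no chain reaches any other.
That is 4.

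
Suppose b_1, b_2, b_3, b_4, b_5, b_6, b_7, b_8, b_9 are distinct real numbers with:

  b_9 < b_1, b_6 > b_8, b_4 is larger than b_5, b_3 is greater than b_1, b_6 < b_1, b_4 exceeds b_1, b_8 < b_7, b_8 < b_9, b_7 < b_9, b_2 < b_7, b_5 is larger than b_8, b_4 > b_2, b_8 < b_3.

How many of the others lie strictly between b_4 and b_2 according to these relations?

The relations place b_2 below b_4. An element lies strictly between them when it is forced above b_2 and also forced below b_4.
Above b_2: {b_7, b_9, b_1, b_3}. Below b_4: {b_8, b_6, b_7, b_9, b_5, b_1}.
Intersection: {b_7, b_9, b_1} — 3.

3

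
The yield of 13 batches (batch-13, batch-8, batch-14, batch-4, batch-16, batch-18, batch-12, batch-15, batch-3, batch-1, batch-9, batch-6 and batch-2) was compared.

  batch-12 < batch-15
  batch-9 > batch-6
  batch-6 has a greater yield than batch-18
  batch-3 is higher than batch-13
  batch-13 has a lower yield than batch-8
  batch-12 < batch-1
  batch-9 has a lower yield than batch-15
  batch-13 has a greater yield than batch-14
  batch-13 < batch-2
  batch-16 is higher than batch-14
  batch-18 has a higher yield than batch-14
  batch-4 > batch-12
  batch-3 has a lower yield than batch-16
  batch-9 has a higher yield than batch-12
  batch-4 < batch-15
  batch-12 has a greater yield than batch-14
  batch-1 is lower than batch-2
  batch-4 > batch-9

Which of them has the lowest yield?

Chaining upward from batch-14: directly above it, batch-18, batch-13, batch-12, batch-16; then batch-6, batch-3, batch-1, batch-8, batch-2, batch-9, batch-4, batch-15.
That covers every other element, and nothing is given below batch-14, so batch-14 is the lowest yield.

batch-14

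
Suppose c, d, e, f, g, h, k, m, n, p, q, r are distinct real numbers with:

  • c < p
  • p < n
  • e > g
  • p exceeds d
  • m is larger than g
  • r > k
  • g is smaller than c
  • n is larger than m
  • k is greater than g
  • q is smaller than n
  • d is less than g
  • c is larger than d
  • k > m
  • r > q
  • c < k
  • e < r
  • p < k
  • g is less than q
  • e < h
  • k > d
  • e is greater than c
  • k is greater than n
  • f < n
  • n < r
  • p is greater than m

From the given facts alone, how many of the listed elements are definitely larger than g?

Directly above g: m, c, q, e, k.
One step further: p, n, r, h (9 so far).
Nothing else is reachable above g; 9 in all.

9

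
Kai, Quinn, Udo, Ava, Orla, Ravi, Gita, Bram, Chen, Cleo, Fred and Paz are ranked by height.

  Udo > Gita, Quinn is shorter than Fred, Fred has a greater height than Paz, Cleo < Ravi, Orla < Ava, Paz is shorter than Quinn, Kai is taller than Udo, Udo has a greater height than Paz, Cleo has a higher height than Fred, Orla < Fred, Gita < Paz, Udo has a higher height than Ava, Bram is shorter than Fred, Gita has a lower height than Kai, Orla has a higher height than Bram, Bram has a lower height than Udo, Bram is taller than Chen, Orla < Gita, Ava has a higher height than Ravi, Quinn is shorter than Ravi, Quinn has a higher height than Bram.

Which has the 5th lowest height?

Piecing the relations together gives one ordering: Chen < Bram < Orla < Gita < Paz < Quinn < Fred < Cleo < Ravi < Ava < Udo < Kai.
Counting 5 from the smallest end gives Paz.

Paz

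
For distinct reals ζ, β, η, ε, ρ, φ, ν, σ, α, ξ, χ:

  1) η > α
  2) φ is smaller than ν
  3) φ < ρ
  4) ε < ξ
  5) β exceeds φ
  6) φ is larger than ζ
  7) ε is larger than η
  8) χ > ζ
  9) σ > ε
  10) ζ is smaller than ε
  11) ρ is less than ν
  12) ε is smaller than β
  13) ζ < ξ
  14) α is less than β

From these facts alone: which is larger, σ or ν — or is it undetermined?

Following every chain through σ: below σ we get α, η, ζ, ε.
ν is not reached, and no chain runs the other way from ν to σ.
So the given relations leave the order of σ and ν undetermined.

undetermined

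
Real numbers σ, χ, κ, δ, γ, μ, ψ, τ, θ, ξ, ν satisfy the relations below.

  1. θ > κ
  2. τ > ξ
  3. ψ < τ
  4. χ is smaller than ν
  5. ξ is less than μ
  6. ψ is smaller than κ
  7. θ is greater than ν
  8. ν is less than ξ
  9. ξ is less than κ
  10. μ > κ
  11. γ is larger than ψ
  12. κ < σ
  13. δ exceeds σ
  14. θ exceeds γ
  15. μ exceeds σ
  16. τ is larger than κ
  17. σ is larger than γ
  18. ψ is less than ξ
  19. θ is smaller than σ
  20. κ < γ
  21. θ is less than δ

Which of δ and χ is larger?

χ < ν and ν < ξ give χ < ξ.
Then ξ < κ extends the chain to κ.
With κ < θ: χ < ν < ξ < κ < θ.
With θ < δ: χ < ν < ξ < κ < θ < δ.
So χ < δ; δ is the larger of the two.

δ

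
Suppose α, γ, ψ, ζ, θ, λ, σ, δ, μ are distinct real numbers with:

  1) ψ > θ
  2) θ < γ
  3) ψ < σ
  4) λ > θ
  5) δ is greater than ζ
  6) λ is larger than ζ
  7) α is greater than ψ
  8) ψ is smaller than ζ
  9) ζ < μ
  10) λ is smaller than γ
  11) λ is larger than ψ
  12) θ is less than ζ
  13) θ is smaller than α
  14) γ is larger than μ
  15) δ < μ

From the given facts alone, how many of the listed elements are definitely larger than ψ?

7

Directly above ψ: ζ, λ, α, σ.
One step further: δ, μ, γ (7 so far).
Nothing else is reachable above ψ; 7 in all.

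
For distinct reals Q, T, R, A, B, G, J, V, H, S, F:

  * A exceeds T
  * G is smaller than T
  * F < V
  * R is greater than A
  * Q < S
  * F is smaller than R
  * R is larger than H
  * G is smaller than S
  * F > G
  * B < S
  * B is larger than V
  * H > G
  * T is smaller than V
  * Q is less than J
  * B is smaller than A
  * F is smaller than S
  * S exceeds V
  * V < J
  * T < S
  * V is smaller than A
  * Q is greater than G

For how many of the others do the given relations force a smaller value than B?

4

From B the given relations immediately reach V.
From those, F, T — 3 in total.
From those, G — 4 in total.
No other element is forced below B by the given relations, so the count is 4.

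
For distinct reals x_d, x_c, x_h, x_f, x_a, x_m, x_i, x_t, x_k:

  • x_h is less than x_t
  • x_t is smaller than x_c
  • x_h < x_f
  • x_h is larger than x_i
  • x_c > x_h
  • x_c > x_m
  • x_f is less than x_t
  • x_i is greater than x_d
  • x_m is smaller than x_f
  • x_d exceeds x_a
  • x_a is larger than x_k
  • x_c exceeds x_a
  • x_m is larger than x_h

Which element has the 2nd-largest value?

x_t

The consecutive relations fix a unique order: x_k < x_a < x_d < x_i < x_h < x_m < x_f < x_t < x_c.
Counting 2 from the largest end gives x_t.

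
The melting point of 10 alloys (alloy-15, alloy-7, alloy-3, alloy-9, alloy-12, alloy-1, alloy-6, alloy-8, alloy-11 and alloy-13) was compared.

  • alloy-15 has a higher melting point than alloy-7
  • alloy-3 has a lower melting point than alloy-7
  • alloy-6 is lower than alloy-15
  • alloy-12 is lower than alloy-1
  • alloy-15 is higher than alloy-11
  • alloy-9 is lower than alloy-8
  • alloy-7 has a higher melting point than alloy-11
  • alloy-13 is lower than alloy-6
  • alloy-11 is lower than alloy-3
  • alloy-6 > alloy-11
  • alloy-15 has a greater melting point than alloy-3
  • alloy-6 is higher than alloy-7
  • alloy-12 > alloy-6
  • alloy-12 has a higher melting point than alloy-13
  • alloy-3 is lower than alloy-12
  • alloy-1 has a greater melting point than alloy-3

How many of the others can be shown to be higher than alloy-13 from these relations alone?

4

Directly above alloy-13: alloy-6, alloy-12.
One step further: alloy-15, alloy-1 (4 so far).
Nothing else is reachable above alloy-13; 4 in all.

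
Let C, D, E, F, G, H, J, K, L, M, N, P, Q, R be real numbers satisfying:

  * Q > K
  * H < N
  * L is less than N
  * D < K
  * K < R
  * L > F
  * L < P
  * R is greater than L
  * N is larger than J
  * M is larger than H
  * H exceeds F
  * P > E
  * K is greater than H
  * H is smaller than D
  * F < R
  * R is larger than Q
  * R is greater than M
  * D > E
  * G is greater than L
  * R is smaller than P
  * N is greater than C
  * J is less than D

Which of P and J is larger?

The relevant relations are J < D; D < K; K < Q; Q < R; R < P.
Together: J < D < K < Q < R < P.
So J < P; P is the larger of the two.

P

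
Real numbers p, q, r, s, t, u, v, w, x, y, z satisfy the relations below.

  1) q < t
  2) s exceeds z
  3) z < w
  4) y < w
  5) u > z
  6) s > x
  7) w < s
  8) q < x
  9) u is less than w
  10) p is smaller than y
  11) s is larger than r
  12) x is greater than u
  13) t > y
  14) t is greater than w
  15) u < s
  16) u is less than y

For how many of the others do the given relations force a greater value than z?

From z the given relations immediately reach u, w, s.
From those, x, y, t — 6 in total.
Nothing else is reachable above z; 6 in all.

6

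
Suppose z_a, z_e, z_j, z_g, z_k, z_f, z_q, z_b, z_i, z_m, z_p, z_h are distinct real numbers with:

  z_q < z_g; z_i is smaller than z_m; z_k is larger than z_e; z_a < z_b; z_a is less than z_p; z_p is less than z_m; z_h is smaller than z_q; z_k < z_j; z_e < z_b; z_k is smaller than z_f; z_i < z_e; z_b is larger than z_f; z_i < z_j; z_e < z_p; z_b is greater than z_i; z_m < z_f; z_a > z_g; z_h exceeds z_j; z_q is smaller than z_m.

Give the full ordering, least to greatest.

Each adjacent pair is fixed by a given relation: z_i < z_e; z_e < z_k; z_k < z_j; z_j < z_h; z_h < z_q; z_q < z_g; z_g < z_a; z_a < z_p; z_p < z_m; z_m < z_f; z_f < z_b. Chaining them end to end gives the full order.

z_i < z_e < z_k < z_j < z_h < z_q < z_g < z_a < z_p < z_m < z_f < z_b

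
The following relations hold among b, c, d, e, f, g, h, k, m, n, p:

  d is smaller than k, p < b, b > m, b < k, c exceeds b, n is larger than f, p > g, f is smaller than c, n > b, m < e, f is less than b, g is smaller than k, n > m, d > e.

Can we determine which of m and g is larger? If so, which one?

undetermined

Following every chain through g: above g we get p, b, k, c, n.
m is not reached, and no chain runs the other way from m to g.
So the given relations leave the order of g and m undetermined.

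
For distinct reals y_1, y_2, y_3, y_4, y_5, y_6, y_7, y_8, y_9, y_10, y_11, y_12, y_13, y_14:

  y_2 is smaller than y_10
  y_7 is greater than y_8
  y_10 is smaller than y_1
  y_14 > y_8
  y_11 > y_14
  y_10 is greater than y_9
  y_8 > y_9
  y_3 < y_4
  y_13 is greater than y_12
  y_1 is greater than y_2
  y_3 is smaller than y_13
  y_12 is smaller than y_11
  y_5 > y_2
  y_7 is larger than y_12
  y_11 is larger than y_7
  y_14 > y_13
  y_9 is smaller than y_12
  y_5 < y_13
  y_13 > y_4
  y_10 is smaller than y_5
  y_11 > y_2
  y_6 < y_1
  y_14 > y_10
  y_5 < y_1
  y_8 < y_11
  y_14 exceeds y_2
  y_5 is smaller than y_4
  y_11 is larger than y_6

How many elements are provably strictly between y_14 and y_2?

4

The relations place y_2 below y_14. An element lies strictly between them when it is forced above y_2 and also forced below y_14.
Above y_2: {y_10, y_5, y_4, y_13, y_1, y_11}. Below y_14: {y_9, y_12, y_10, y_3, y_5, y_8, y_4, y_13}.
Intersection: {y_10, y_5, y_4, y_13} — 4.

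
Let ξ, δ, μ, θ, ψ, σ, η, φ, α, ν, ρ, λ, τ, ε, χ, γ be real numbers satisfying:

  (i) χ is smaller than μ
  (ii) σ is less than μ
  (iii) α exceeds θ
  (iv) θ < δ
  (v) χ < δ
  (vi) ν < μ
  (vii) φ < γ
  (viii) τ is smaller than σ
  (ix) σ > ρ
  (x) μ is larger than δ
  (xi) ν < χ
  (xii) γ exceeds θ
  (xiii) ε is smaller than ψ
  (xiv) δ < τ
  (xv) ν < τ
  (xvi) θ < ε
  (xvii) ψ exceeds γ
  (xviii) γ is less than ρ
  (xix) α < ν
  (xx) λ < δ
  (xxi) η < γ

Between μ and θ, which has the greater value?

μ

Chaining the given relations: θ < α < ν < χ < δ < τ < σ < μ.
So θ < μ; μ is the larger of the two.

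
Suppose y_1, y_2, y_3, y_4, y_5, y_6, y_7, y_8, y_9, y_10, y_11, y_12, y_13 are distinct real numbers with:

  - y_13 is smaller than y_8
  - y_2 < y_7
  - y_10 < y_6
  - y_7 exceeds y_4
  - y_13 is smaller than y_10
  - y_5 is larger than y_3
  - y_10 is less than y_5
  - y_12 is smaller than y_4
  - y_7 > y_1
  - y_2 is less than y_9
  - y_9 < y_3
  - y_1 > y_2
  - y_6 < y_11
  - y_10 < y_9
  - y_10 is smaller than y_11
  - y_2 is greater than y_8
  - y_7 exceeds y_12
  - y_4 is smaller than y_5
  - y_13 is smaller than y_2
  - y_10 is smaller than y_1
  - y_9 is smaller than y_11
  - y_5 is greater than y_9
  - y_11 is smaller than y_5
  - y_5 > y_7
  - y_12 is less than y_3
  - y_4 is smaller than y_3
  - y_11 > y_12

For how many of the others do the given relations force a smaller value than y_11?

From y_11 the given relations immediately reach y_12, y_10, y_6, y_9.
From those, y_13, y_2 — 6 in total.
From those, y_8 — 7 in total.
No other element is forced below y_11 by the given relations, so the count is 7.

7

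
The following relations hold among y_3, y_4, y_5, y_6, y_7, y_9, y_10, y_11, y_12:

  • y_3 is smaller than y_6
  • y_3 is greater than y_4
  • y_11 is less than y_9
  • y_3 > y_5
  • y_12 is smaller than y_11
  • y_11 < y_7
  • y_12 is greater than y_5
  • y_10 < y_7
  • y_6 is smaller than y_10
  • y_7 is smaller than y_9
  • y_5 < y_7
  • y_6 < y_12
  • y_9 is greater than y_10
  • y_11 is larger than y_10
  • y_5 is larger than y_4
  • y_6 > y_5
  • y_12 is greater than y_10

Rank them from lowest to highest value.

y_4 < y_5 < y_3 < y_6 < y_10 < y_12 < y_11 < y_7 < y_9

Nothing is placed below y_4, so it is least; from there y_4 < y_5; y_5 < y_3; y_3 < y_6; y_6 < y_10; y_10 < y_12; y_12 < y_11; y_11 < y_7; y_7 < y_9, each given directly.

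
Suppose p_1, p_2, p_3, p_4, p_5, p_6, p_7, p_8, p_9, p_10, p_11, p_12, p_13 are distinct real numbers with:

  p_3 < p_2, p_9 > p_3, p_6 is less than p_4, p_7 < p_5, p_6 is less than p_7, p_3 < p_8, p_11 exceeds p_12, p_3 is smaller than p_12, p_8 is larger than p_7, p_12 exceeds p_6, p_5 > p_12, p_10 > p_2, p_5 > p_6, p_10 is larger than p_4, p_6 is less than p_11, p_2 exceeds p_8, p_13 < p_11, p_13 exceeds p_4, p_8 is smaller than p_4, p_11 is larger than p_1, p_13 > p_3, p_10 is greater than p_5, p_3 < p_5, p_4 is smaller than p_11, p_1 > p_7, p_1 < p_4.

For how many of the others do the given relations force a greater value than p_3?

From p_3 the given relations immediately reach p_8, p_12, p_5, p_9, p_2, p_13.
From those, p_4, p_11, p_10 — 9 in total.
No other element is forced above p_3 by the given relations, so the count is 9.

9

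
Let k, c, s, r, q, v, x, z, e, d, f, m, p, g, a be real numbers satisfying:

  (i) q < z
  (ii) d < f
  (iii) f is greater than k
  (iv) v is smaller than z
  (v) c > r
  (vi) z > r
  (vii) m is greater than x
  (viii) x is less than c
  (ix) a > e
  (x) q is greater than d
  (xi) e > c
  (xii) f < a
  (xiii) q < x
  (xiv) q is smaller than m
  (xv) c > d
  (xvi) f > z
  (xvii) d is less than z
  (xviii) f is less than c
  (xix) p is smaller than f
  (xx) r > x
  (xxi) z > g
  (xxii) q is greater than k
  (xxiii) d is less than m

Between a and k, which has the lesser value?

k

k < q and q < x give k < x.
With x < r: k < q < x < r.
With r < z: k < q < x < r < z.
With z < f: k < q < x < r < z < f.
Then f < c extends the chain to c.
With c < e: k < q < x < r < z < f < c < e.
With e < a: k < q < x < r < z < f < c < e < a.
So k < a; k is the smaller of the two.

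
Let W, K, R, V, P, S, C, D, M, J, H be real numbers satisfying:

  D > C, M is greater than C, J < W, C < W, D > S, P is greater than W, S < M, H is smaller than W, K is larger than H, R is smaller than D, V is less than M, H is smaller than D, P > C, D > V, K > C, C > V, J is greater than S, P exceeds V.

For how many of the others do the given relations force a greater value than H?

4

The elements the relations force above H are K, D, W, P — no chain reaches any other.
That is 4.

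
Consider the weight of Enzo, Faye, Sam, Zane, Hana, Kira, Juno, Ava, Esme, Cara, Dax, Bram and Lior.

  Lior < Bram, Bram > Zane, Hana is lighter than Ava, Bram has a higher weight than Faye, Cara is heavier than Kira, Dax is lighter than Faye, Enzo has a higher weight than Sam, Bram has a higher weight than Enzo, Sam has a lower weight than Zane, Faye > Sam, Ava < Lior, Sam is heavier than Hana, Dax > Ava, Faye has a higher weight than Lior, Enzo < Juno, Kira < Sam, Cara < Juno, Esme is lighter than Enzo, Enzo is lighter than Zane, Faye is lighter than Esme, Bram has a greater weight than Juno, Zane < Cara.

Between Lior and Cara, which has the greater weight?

Lior < Faye and Faye < Esme give Lior < Esme.
With Esme < Enzo: Lior < Faye < Esme < Enzo.
Then Enzo < Zane extends the chain to Zane.
With Zane < Cara: Lior < Faye < Esme < Enzo < Zane < Cara.
So Lior < Cara; Cara is the heavier of the two.

Cara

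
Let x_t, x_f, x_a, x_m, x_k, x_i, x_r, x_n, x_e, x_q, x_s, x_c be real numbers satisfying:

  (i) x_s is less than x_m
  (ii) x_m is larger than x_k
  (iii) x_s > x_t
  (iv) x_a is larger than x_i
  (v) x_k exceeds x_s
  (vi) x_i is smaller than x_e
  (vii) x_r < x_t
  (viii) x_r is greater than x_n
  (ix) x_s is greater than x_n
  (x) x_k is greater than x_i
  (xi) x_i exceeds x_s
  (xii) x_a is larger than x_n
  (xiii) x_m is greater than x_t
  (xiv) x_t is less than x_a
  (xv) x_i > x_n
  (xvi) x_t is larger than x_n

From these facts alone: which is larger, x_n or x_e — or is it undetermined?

The relevant relations are x_n < x_r; x_r < x_t; x_t < x_s; x_s < x_i; x_i < x_e.
Chaining these gives x_n < x_r < x_t < x_s < x_i < x_e.
So x_e is larger.

x_e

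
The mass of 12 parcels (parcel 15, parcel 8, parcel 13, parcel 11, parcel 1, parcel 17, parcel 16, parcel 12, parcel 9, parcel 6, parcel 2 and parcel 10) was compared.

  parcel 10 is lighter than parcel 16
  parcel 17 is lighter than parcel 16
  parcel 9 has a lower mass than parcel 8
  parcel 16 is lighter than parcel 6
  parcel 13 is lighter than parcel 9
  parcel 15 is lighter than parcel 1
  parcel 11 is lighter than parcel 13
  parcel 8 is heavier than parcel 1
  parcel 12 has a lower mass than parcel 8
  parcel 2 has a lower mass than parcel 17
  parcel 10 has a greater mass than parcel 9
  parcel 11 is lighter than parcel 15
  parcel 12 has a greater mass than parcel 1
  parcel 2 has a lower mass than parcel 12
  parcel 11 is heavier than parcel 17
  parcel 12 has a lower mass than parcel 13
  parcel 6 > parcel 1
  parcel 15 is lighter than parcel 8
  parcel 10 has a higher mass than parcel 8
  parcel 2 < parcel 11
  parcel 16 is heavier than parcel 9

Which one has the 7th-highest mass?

parcel 12

Chaining the given pairs: parcel 2 < parcel 17 < parcel 11 < parcel 15 < parcel 1 < parcel 12 < parcel 13 < parcel 9 < parcel 8 < parcel 10 < parcel 16 < parcel 6.
Counting 7 from the largest end gives parcel 12.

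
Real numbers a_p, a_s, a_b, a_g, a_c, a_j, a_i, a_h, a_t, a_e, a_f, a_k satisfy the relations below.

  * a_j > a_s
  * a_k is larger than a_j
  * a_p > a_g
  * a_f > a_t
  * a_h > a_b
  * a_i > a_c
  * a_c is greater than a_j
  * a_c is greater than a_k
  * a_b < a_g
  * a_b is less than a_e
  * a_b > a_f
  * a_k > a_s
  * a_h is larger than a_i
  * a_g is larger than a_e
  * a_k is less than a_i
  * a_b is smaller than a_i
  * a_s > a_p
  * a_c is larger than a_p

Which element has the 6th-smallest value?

Chaining the given pairs: a_t < a_f < a_b < a_e < a_g < a_p < a_s < a_j < a_k < a_c < a_i < a_h.
Counting 6 from the smallest end gives a_p.

a_p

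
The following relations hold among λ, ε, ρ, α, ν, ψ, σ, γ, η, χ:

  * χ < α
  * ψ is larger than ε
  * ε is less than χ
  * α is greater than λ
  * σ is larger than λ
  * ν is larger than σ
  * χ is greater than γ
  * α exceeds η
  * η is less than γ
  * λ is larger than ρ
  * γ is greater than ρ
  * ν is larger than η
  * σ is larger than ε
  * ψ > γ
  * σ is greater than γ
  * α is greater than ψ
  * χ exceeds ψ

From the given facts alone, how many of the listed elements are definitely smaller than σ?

5

From σ the given relations immediately reach ε, λ, γ.
From those, ρ, η — 5 in total.
No other element is forced below σ by the given relations, so the count is 5.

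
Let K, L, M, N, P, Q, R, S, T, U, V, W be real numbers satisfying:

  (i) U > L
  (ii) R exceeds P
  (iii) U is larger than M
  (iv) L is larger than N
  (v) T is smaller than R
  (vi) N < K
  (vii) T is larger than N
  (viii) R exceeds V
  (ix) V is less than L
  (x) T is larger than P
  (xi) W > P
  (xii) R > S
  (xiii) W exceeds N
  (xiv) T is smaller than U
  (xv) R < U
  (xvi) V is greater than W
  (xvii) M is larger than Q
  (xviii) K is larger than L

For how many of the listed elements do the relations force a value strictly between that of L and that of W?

Chaining upward from W reaches: V, R, U, K.
Chaining downward from L reaches: P, N, V.
Strictly between W and L are those in both lists: V — 1 element.

1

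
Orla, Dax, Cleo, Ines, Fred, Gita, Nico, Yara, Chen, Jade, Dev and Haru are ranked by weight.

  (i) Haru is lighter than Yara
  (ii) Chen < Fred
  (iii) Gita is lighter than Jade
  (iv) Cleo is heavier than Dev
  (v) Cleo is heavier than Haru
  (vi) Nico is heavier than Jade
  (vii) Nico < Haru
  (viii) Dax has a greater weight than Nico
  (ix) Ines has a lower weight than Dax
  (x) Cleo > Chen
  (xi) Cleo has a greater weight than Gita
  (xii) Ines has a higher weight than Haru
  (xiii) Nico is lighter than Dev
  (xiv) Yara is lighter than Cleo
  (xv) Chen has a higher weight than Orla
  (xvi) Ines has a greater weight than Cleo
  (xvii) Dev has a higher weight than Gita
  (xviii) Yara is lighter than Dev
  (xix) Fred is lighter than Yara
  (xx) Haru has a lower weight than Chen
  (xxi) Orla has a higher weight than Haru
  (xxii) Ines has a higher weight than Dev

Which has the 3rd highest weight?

Cleo

Piecing the relations together gives one ordering: Gita < Jade < Nico < Haru < Orla < Chen < Fred < Yara < Dev < Cleo < Ines < Dax.
Counting 3 from the largest end gives Cleo.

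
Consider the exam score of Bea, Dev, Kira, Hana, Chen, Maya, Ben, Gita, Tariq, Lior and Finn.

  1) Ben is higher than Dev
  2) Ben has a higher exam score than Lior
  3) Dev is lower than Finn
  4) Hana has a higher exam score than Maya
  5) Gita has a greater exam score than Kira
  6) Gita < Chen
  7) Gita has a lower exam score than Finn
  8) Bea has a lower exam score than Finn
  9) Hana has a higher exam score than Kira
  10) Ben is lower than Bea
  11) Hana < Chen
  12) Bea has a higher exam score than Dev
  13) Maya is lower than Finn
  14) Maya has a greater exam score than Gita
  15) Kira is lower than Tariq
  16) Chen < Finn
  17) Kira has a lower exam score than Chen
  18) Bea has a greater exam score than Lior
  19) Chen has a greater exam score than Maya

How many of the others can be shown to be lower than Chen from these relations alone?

4

From Chen the given relations immediately reach Kira, Gita, Maya, Hana.
Nothing else is reachable below Chen; 4 in all.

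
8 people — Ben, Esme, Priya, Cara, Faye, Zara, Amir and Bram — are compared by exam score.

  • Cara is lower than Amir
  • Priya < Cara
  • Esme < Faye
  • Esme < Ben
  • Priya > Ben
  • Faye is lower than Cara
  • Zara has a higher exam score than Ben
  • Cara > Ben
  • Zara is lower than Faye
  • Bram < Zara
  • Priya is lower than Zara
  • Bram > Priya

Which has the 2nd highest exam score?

Chaining the given pairs: Esme < Ben < Priya < Bram < Zara < Faye < Cara < Amir.
Counting 2 from the largest end gives Cara.

Cara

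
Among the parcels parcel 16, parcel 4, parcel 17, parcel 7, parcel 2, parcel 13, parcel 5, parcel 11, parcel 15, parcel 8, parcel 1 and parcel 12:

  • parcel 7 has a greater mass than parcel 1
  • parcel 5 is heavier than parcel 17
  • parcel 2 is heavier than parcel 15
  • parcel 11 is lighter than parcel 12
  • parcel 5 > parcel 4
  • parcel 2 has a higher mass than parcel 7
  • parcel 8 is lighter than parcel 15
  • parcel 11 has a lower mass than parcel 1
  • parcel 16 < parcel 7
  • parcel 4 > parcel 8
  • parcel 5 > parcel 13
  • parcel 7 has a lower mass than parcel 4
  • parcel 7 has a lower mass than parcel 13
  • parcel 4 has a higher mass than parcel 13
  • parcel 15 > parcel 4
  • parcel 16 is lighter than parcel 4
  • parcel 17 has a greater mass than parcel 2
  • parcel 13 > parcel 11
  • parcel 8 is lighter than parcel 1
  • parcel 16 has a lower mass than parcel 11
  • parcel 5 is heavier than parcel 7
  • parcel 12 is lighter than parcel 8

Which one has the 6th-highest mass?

parcel 13

The consecutive relations fix a unique order: parcel 16 < parcel 11 < parcel 12 < parcel 8 < parcel 1 < parcel 7 < parcel 13 < parcel 4 < parcel 15 < parcel 2 < parcel 17 < parcel 5.
Counting 6 from the largest end gives parcel 13.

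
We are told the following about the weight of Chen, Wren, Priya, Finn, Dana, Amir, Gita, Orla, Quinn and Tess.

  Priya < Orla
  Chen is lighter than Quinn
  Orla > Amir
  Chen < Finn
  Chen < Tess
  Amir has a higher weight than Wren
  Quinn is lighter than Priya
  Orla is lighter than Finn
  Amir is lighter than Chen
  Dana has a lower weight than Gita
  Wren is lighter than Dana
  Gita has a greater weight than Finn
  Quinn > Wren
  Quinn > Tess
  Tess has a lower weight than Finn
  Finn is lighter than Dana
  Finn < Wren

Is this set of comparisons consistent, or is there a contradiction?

inconsistent

We have Finn < Wren stated directly, yet also Wren < Amir < Chen < Tess < Quinn < Priya < Orla < Finn by chaining the others — so Wren < Finn. Contradiction.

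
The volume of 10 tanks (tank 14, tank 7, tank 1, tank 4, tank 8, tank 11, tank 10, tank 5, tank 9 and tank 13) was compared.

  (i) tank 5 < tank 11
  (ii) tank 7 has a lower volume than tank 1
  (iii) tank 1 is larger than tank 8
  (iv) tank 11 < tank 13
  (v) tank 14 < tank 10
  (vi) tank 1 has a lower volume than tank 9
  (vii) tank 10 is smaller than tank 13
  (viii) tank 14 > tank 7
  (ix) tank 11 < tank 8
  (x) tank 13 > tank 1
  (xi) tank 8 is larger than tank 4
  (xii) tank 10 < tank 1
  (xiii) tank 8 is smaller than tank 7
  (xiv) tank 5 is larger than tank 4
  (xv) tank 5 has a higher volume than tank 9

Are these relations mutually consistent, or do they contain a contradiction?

inconsistent

We have tank 11 < tank 8 stated directly, yet also tank 8 < tank 7 < tank 14 < tank 10 < tank 1 < tank 9 < tank 5 < tank 11 by chaining the others — so tank 8 < tank 11. Contradiction.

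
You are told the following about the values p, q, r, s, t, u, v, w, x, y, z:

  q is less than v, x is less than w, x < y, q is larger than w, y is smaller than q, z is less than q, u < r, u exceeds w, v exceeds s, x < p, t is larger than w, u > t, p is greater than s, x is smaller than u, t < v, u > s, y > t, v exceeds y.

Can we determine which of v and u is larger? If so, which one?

undetermined

Following every chain through u: above u we get r; below u we get x, s, w, t.
v is not reached, and no chain runs the other way from v to u.
So the given relations leave the order of u and v undetermined.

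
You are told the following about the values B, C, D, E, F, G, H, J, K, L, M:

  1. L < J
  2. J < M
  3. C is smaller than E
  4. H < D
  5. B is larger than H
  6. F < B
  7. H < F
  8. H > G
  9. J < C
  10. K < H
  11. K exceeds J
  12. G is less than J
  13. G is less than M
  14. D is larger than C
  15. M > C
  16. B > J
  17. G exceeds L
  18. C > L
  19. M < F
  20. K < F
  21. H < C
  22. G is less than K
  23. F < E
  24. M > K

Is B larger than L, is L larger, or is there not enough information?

B

Link the given pairs in sequence: L < G; G < J; J < K; K < H; H < C; C < M; M < F; F < B.
Together: L < G < J < K < H < C < M < F < B.
So B is larger.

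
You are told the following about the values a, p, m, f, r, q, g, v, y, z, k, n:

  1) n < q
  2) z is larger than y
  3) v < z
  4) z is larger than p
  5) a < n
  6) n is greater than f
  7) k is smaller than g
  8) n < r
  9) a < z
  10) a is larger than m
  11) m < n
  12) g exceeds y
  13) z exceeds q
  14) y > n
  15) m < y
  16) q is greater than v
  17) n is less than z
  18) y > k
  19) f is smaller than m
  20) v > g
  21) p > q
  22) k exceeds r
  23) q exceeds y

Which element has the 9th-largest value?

n

Piecing the relations together gives one ordering: f < m < a < n < r < k < y < g < v < q < p < z.
Counting 9 from the largest end gives n.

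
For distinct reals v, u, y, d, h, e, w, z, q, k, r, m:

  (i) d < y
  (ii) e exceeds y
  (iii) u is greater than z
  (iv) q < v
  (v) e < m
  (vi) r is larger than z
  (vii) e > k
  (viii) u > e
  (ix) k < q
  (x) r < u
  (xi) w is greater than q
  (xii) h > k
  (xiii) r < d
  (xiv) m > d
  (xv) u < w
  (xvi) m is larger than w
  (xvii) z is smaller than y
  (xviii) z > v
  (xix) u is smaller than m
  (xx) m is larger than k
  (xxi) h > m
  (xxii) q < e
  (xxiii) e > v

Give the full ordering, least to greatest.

k < q < v < z < r < d < y < e < u < w < m < h

Each adjacent pair is fixed by a given relation: k < q; q < v; v < z; z < r; r < d; d < y; y < e; e < u; u < w; w < m; m < h. Chaining them end to end gives the full order.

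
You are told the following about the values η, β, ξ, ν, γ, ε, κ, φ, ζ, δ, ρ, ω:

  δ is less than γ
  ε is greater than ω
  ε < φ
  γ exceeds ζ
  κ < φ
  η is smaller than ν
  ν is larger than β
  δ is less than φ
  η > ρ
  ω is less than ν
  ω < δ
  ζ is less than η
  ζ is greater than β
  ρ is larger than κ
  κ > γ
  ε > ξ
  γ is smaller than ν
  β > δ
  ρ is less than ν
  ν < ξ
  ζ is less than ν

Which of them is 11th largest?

The consecutive relations fix a unique order: ω < δ < β < ζ < γ < κ < ρ < η < ν < ξ < ε < φ.
Counting 11 from the largest end gives δ.

δ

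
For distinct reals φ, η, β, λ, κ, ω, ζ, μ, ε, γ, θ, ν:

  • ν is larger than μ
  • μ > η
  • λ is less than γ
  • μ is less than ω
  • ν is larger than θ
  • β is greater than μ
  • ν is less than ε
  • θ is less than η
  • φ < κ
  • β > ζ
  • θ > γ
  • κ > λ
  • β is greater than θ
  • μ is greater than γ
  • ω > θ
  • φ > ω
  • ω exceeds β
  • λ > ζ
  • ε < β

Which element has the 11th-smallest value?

The consecutive relations fix a unique order: ζ < λ < γ < θ < η < μ < ν < ε < β < ω < φ < κ.
Counting 11 from the smallest end gives φ.

φ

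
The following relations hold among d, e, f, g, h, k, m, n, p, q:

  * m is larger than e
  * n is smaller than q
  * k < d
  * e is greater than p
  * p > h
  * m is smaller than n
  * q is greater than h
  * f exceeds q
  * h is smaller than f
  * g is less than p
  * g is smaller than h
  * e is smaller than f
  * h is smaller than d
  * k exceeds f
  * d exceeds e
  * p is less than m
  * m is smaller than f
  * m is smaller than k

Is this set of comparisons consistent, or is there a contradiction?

consistent

The single ordering g < h < p < e < m < n < q < f < k < d satisfies every listed relation, so no contradiction arises.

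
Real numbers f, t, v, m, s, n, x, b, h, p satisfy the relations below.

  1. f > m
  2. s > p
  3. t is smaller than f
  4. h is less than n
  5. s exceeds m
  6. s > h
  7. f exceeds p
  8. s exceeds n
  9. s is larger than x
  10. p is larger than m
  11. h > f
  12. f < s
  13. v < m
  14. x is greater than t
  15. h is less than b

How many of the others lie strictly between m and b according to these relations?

Chaining upward from m reaches: p, f, h, n, s.
Chaining downward from b reaches: v, p, t, f, h.
Strictly between m and b are those in both lists: p, f, h — 3 elements.

3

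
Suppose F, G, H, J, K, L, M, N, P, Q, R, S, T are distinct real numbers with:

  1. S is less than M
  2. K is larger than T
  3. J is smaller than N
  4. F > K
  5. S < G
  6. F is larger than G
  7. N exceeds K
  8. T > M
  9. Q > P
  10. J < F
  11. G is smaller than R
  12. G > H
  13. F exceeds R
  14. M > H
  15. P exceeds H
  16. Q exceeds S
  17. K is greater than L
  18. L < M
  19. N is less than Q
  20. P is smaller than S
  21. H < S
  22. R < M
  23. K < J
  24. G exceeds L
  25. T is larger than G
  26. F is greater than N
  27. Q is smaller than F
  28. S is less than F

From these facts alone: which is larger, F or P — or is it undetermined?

F

P < S and S < G give P < G.
With G < R: P < S < G < R.
Then R < M extends the chain to M.
With M < T: P < S < G < R < M < T.
With T < K: P < S < G < R < M < T < K.
Then K < J extends the chain to J.
With J < N: P < S < G < R < M < T < K < J < N.
With N < Q: P < S < G < R < M < T < K < J < N < Q.
Then Q < F extends the chain to F.
So F is larger.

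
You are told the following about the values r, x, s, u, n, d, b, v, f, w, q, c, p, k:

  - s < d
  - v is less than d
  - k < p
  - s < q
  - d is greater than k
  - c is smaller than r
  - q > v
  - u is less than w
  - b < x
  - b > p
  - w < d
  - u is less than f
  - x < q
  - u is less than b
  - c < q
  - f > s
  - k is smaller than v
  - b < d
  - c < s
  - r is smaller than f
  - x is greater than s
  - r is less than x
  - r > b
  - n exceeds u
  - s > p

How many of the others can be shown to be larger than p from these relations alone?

7

The elements the relations force above p are b, s, r, x, d, f, q — no chain reaches any other.
That is 7.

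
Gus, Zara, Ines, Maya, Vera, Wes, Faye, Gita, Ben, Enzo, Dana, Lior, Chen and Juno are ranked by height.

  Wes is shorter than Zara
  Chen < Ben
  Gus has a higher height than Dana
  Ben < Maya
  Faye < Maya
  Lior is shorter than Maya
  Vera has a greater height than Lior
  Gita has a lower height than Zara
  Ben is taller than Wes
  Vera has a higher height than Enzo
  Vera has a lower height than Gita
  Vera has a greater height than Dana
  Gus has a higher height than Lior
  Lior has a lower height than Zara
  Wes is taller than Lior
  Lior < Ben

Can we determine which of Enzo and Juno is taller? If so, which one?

Following every chain through Enzo: above Enzo we get Vera, Gita, Zara.
Juno is not reached, and no chain runs the other way from Juno to Enzo.
So the given relations leave the order of Enzo and Juno undetermined.

undetermined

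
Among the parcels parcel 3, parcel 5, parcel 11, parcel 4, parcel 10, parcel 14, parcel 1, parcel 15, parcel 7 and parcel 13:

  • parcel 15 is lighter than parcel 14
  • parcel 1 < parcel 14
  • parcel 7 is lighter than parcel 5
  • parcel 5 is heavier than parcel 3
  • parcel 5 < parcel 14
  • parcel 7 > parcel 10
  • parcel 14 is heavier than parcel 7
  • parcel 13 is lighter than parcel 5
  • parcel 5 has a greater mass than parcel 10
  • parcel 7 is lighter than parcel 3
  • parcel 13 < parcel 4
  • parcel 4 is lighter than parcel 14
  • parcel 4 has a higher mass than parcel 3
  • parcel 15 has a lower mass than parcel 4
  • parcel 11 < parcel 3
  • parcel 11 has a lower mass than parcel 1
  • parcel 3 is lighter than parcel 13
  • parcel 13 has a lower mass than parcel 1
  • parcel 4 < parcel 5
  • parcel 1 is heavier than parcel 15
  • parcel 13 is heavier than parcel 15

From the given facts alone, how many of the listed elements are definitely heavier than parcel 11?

6

From parcel 11 the given relations immediately reach parcel 3, parcel 1.
From those, parcel 13, parcel 4, parcel 5, parcel 14 — 6 in total.
No other element is forced above parcel 11 by the given relations, so the count is 6.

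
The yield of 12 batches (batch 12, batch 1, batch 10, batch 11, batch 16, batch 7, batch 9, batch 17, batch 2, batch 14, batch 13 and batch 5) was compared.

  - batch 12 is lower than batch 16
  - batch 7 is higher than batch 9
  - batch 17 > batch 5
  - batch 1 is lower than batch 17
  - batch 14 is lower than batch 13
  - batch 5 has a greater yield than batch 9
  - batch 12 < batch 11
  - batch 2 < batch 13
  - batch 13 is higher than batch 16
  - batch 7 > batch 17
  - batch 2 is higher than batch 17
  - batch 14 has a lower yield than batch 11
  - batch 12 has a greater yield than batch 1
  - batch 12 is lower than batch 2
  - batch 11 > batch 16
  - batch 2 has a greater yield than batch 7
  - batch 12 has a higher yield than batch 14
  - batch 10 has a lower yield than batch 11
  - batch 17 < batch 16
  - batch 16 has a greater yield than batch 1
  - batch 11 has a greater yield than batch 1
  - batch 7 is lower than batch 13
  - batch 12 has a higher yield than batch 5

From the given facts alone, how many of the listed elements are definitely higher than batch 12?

The elements the relations force above batch 12 are batch 16, batch 2, batch 13, batch 11 — no chain reaches any other.
That is 4.

4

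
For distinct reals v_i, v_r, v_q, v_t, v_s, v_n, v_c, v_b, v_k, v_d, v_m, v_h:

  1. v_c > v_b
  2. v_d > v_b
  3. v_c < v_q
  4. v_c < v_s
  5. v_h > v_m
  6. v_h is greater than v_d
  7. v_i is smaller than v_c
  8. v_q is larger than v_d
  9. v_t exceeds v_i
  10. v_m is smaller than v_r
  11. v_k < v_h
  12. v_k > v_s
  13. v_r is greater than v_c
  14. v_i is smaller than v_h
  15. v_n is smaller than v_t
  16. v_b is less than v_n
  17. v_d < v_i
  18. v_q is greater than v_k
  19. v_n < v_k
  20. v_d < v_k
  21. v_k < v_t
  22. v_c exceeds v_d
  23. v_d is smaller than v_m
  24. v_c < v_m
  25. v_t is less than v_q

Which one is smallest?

v_b

v_n is not least since v_b < v_n; v_d is not least since v_b < v_d; v_i is not least since v_d < v_i; v_c is not least since v_i < v_c; v_s is not least since v_c < v_s; v_m is not least since v_c < v_m; v_k is not least since v_s < v_k; v_t is not least since v_n < v_t; v_q is not least since v_c < v_q; v_r is not least since v_m < v_r; v_h is not least since v_d < v_h.
Only v_b has nothing below it, so v_b is the smallest.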